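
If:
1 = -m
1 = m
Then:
No Solution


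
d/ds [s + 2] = 1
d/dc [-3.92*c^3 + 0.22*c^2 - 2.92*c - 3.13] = -11.76*c^2 + 0.44*c - 2.92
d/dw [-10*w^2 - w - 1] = -20*w - 1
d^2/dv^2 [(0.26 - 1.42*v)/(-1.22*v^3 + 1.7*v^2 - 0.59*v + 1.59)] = (12.681168*v^5 - 22.314288*v^4 + 14.791208*v^3 + 27.422904*v^2 - 24.490968*v + 3.888752)/(1.815848*v^9 - 7.59084*v^8 + 13.211868*v^7 - 19.354628*v^6 + 26.175306*v^5 - 22.427502*v^4 + 19.026845*v^3 - 14.553747*v^2 + 4.474737*v - 4.019679)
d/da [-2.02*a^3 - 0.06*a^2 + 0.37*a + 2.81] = -6.06*a^2 - 0.12*a + 0.37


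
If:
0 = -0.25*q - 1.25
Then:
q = -5.00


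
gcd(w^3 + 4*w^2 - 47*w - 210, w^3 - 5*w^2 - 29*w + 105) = w^2 - 2*w - 35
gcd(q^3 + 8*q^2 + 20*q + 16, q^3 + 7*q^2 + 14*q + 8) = q^2 + 6*q + 8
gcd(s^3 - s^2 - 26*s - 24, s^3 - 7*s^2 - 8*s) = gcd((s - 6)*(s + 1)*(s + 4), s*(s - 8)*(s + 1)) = s + 1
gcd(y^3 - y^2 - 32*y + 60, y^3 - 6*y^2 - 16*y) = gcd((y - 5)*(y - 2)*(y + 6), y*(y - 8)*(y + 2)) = 1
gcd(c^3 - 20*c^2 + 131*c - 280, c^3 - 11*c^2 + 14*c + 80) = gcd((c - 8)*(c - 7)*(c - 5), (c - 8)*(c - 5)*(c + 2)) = c^2 - 13*c + 40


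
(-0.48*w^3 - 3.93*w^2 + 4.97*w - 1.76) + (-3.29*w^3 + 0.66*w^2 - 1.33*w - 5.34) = -3.77*w^3 - 3.27*w^2 + 3.64*w - 7.1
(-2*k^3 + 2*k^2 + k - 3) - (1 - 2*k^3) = 2*k^2 + k - 4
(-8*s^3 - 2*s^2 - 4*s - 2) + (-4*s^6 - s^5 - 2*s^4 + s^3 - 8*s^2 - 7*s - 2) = -4*s^6 - s^5 - 2*s^4 - 7*s^3 - 10*s^2 - 11*s - 4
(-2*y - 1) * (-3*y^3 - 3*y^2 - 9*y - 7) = 6*y^4 + 9*y^3 + 21*y^2 + 23*y + 7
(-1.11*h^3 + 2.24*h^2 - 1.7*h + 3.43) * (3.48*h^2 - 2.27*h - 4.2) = -3.8628*h^5 + 10.3149*h^4 - 6.3388*h^3 + 6.3874*h^2 - 0.646100000000001*h - 14.406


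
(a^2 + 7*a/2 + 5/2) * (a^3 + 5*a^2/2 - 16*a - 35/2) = a^5 + 6*a^4 - 19*a^3/4 - 269*a^2/4 - 405*a/4 - 175/4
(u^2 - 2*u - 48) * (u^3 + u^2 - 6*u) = u^5 - u^4 - 56*u^3 - 36*u^2 + 288*u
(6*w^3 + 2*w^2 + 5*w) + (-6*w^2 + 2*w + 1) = 6*w^3 - 4*w^2 + 7*w + 1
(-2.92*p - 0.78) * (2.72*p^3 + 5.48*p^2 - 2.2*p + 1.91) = -7.9424*p^4 - 18.1232*p^3 + 2.1496*p^2 - 3.8612*p - 1.4898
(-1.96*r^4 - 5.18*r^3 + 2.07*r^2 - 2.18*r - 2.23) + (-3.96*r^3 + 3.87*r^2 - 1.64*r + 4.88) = -1.96*r^4 - 9.14*r^3 + 5.94*r^2 - 3.82*r + 2.65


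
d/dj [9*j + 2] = 9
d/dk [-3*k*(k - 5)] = 15 - 6*k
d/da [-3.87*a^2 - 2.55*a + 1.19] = -7.74*a - 2.55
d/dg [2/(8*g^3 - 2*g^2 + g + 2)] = 2*(-24*g^2 + 4*g - 1)/(8*g^3 - 2*g^2 + g + 2)^2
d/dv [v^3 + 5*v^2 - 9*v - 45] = 3*v^2 + 10*v - 9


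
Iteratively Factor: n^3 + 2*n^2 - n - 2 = (n + 2)*(n^2 - 1) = (n + 1)*(n + 2)*(n - 1)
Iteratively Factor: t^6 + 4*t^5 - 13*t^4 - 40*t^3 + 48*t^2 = (t + 4)*(t^5 - 13*t^3 + 12*t^2) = t*(t + 4)*(t^4 - 13*t^2 + 12*t) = t^2*(t + 4)*(t^3 - 13*t + 12) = t^2*(t + 4)^2*(t^2 - 4*t + 3) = t^2*(t - 1)*(t + 4)^2*(t - 3)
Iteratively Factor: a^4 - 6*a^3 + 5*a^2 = (a)*(a^3 - 6*a^2 + 5*a) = a*(a - 1)*(a^2 - 5*a) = a*(a - 5)*(a - 1)*(a)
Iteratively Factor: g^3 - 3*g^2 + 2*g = (g)*(g^2 - 3*g + 2) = g*(g - 1)*(g - 2)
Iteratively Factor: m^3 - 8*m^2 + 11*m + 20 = (m - 4)*(m^2 - 4*m - 5) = (m - 5)*(m - 4)*(m + 1)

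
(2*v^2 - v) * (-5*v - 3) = -10*v^3 - v^2 + 3*v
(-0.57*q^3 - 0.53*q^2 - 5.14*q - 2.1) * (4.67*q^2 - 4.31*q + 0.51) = -2.6619*q^5 - 0.0184000000000006*q^4 - 22.0102*q^3 + 12.0761*q^2 + 6.4296*q - 1.071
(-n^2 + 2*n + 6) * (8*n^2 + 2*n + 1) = -8*n^4 + 14*n^3 + 51*n^2 + 14*n + 6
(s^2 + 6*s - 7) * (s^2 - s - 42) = s^4 + 5*s^3 - 55*s^2 - 245*s + 294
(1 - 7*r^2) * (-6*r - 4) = 42*r^3 + 28*r^2 - 6*r - 4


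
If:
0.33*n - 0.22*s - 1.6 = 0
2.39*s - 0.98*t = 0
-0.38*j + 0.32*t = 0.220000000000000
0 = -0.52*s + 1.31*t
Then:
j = -0.58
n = 4.85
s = 0.00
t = 0.00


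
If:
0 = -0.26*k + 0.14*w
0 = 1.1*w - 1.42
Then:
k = 0.70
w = 1.29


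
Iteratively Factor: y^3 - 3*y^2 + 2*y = (y - 1)*(y^2 - 2*y) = y*(y - 1)*(y - 2)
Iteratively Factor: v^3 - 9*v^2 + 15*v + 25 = (v - 5)*(v^2 - 4*v - 5) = (v - 5)^2*(v + 1)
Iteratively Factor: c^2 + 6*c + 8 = (c + 4)*(c + 2)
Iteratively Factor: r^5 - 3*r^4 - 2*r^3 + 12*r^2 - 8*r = (r)*(r^4 - 3*r^3 - 2*r^2 + 12*r - 8) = r*(r + 2)*(r^3 - 5*r^2 + 8*r - 4) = r*(r - 2)*(r + 2)*(r^2 - 3*r + 2) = r*(r - 2)*(r - 1)*(r + 2)*(r - 2)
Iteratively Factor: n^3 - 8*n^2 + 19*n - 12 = (n - 1)*(n^2 - 7*n + 12) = (n - 3)*(n - 1)*(n - 4)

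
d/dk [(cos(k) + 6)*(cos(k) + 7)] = -(2*cos(k) + 13)*sin(k)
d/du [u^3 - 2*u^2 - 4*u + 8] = 3*u^2 - 4*u - 4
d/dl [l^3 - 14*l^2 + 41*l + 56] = 3*l^2 - 28*l + 41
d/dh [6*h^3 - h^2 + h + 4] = 18*h^2 - 2*h + 1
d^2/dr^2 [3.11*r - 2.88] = 0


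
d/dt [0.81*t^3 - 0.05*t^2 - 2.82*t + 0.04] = 2.43*t^2 - 0.1*t - 2.82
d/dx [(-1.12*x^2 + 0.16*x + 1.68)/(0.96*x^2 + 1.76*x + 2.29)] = (-2.1248*x^2 - 8.3552*x - 2.5904)/(0.9216*x^4 + 3.3792*x^3 + 7.4944*x^2 + 8.0608*x + 5.2441)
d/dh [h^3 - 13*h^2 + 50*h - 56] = 3*h^2 - 26*h + 50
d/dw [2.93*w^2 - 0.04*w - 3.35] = 5.86*w - 0.04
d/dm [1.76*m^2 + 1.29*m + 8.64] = 3.52*m + 1.29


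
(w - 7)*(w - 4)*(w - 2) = w^3 - 13*w^2 + 50*w - 56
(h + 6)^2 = h^2 + 12*h + 36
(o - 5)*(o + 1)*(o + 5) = o^3 + o^2 - 25*o - 25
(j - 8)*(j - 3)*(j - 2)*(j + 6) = j^4 - 7*j^3 - 32*j^2 + 228*j - 288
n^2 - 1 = (n - 1)*(n + 1)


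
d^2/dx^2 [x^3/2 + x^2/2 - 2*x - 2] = 3*x + 1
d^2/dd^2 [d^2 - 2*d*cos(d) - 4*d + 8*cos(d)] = 2*d*cos(d) + 4*sin(d) - 8*cos(d) + 2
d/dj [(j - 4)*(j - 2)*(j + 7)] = 3*j^2 + 2*j - 34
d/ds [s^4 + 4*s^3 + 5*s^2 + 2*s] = 4*s^3 + 12*s^2 + 10*s + 2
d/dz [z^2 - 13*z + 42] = 2*z - 13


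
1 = 1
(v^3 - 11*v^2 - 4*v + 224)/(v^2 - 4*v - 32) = v - 7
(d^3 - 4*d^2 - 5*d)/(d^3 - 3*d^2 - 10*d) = (d + 1)/(d + 2)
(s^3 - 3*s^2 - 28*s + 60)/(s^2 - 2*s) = s - 1 - 30/s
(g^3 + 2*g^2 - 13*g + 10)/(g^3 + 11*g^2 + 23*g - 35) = (g - 2)/(g + 7)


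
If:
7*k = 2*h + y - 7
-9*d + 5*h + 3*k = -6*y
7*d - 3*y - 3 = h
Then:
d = 39*y/112 + 9/14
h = 3/2 - 9*y/16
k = -y/56 - 4/7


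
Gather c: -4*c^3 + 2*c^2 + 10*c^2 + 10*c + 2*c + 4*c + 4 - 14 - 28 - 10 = -4*c^3 + 12*c^2 + 16*c - 48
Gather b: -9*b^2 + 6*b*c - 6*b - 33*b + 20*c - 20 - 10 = -9*b^2 + b*(6*c - 39) + 20*c - 30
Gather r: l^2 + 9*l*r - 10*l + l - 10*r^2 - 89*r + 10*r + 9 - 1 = l^2 - 9*l - 10*r^2 + r*(9*l - 79) + 8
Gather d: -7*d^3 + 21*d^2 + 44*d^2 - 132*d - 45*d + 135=-7*d^3 + 65*d^2 - 177*d + 135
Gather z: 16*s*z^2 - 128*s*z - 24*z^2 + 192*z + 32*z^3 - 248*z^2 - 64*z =32*z^3 + z^2*(16*s - 272) + z*(128 - 128*s)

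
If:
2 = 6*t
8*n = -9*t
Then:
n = -3/8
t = 1/3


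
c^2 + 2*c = c*(c + 2)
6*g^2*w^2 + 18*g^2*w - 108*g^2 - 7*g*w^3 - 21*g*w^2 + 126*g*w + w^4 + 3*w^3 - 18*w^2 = (-6*g + w)*(-g + w)*(w - 3)*(w + 6)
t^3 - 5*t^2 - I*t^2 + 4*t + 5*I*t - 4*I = (t - 4)*(t - 1)*(t - I)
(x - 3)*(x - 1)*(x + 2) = x^3 - 2*x^2 - 5*x + 6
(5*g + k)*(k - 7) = 5*g*k - 35*g + k^2 - 7*k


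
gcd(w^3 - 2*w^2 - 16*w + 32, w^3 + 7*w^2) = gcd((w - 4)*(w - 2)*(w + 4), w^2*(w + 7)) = 1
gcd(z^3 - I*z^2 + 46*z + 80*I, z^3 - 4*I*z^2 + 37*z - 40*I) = z^2 - 3*I*z + 40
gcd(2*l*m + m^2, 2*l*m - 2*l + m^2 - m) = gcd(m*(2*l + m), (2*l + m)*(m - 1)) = 2*l + m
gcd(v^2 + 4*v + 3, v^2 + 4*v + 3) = v^2 + 4*v + 3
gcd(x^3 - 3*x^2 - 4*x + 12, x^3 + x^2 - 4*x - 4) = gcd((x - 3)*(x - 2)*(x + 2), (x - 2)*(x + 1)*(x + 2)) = x^2 - 4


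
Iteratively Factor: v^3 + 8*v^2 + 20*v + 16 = (v + 4)*(v^2 + 4*v + 4) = (v + 2)*(v + 4)*(v + 2)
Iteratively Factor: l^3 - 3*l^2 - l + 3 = (l + 1)*(l^2 - 4*l + 3) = (l - 3)*(l + 1)*(l - 1)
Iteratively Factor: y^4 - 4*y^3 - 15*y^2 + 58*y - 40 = (y - 2)*(y^3 - 2*y^2 - 19*y + 20) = (y - 5)*(y - 2)*(y^2 + 3*y - 4) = (y - 5)*(y - 2)*(y + 4)*(y - 1)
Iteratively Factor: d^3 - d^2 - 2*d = (d + 1)*(d^2 - 2*d) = (d - 2)*(d + 1)*(d)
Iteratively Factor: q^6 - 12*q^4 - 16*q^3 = (q + 2)*(q^5 - 2*q^4 - 8*q^3) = q*(q + 2)*(q^4 - 2*q^3 - 8*q^2) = q*(q + 2)^2*(q^3 - 4*q^2) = q^2*(q + 2)^2*(q^2 - 4*q) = q^3*(q + 2)^2*(q - 4)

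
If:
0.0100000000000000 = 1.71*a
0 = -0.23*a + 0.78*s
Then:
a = 0.01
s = 0.00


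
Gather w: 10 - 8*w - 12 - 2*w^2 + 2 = -2*w^2 - 8*w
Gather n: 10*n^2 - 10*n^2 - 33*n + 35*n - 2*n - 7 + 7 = 0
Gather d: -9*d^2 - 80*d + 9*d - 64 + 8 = -9*d^2 - 71*d - 56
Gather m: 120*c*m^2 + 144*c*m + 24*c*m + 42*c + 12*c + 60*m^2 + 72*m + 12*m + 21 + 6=54*c + m^2*(120*c + 60) + m*(168*c + 84) + 27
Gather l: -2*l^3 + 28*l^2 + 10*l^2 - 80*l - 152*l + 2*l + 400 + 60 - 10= -2*l^3 + 38*l^2 - 230*l + 450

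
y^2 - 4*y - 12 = (y - 6)*(y + 2)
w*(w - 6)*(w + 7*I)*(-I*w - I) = -I*w^4 + 7*w^3 + 5*I*w^3 - 35*w^2 + 6*I*w^2 - 42*w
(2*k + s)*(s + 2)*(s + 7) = 2*k*s^2 + 18*k*s + 28*k + s^3 + 9*s^2 + 14*s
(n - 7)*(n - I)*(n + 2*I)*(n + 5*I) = n^4 - 7*n^3 + 6*I*n^3 - 3*n^2 - 42*I*n^2 + 21*n + 10*I*n - 70*I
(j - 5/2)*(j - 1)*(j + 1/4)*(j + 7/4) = j^4 - 3*j^3/2 - 65*j^2/16 + 111*j/32 + 35/32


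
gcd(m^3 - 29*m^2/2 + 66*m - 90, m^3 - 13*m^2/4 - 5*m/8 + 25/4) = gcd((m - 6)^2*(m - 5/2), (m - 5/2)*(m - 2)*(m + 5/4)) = m - 5/2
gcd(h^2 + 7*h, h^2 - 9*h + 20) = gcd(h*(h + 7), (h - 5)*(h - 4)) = 1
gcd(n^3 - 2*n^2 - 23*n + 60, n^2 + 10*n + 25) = n + 5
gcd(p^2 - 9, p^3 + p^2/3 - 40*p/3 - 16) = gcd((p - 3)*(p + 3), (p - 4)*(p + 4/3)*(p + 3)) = p + 3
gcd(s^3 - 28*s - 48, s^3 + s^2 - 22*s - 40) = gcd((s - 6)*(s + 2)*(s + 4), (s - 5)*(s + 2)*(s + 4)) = s^2 + 6*s + 8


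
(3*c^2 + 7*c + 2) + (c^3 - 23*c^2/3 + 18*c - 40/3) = c^3 - 14*c^2/3 + 25*c - 34/3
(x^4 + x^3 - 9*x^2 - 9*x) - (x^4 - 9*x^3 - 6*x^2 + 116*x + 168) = 10*x^3 - 3*x^2 - 125*x - 168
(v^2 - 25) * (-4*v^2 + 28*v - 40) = -4*v^4 + 28*v^3 + 60*v^2 - 700*v + 1000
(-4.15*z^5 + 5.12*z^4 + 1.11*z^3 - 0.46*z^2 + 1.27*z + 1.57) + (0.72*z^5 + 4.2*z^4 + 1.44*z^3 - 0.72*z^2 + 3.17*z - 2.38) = -3.43*z^5 + 9.32*z^4 + 2.55*z^3 - 1.18*z^2 + 4.44*z - 0.81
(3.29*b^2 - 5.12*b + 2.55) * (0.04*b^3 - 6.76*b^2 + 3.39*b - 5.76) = 0.1316*b^5 - 22.4452*b^4 + 45.8663*b^3 - 53.5452*b^2 + 38.1357*b - 14.688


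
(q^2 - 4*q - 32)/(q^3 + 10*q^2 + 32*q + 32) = (q - 8)/(q^2 + 6*q + 8)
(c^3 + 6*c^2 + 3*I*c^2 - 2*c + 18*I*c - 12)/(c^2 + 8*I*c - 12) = (c^2 + c*(6 + I) + 6*I)/(c + 6*I)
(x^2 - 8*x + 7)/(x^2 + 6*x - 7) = (x - 7)/(x + 7)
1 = 1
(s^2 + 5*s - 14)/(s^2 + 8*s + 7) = (s - 2)/(s + 1)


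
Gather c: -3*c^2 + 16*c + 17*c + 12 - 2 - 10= -3*c^2 + 33*c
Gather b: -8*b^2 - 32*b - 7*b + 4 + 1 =-8*b^2 - 39*b + 5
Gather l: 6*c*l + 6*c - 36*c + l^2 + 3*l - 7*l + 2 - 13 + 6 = -30*c + l^2 + l*(6*c - 4) - 5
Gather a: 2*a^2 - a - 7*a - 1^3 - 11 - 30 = 2*a^2 - 8*a - 42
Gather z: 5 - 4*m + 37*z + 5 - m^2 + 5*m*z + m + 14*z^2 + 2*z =-m^2 - 3*m + 14*z^2 + z*(5*m + 39) + 10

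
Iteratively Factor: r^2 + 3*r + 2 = (r + 2)*(r + 1)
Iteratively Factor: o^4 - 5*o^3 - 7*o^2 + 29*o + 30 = (o - 5)*(o^3 - 7*o - 6) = (o - 5)*(o + 2)*(o^2 - 2*o - 3) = (o - 5)*(o + 1)*(o + 2)*(o - 3)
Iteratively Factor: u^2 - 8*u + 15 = (u - 5)*(u - 3)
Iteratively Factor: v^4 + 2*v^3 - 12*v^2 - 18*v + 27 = (v - 1)*(v^3 + 3*v^2 - 9*v - 27) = (v - 1)*(v + 3)*(v^2 - 9) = (v - 3)*(v - 1)*(v + 3)*(v + 3)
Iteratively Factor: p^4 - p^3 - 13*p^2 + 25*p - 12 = (p - 1)*(p^3 - 13*p + 12) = (p - 3)*(p - 1)*(p^2 + 3*p - 4) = (p - 3)*(p - 1)*(p + 4)*(p - 1)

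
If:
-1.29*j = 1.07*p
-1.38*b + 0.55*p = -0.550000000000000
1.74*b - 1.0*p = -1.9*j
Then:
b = 0.55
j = -0.31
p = 0.37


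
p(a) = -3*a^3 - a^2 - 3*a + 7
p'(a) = -9*a^2 - 2*a - 3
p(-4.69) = 308.56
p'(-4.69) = -191.58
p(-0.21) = 7.61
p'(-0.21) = -2.98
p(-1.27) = 15.34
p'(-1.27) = -14.98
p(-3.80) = 168.58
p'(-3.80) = -125.36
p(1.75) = -17.39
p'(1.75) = -34.06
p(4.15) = -237.09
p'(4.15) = -166.30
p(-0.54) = 8.80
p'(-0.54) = -4.54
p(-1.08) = 12.85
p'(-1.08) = -11.34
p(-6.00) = 637.00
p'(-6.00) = -315.00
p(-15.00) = 9952.00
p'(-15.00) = -1998.00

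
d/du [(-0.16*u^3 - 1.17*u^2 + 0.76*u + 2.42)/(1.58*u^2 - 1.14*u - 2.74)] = (-0.2528*u^4 + 0.3648*u^3 + 1.4482*u^2 - 1.2356*u + 0.676399999999999)/(2.4964*u^4 - 3.6024*u^3 - 7.3588*u^2 + 6.2472*u + 7.5076)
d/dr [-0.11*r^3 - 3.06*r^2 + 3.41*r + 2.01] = -0.33*r^2 - 6.12*r + 3.41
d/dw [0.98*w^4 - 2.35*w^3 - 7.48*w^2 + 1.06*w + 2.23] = 3.92*w^3 - 7.05*w^2 - 14.96*w + 1.06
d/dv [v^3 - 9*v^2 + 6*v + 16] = 3*v^2 - 18*v + 6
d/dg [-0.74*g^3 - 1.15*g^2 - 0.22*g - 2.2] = -2.22*g^2 - 2.3*g - 0.22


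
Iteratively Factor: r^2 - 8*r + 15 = (r - 3)*(r - 5)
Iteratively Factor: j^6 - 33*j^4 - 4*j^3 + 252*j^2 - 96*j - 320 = (j - 2)*(j^5 + 2*j^4 - 29*j^3 - 62*j^2 + 128*j + 160) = (j - 2)*(j + 1)*(j^4 + j^3 - 30*j^2 - 32*j + 160) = (j - 2)^2*(j + 1)*(j^3 + 3*j^2 - 24*j - 80) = (j - 2)^2*(j + 1)*(j + 4)*(j^2 - j - 20) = (j - 5)*(j - 2)^2*(j + 1)*(j + 4)*(j + 4)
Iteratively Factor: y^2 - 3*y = (y - 3)*(y)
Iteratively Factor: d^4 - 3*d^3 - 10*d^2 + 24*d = (d + 3)*(d^3 - 6*d^2 + 8*d) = d*(d + 3)*(d^2 - 6*d + 8) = d*(d - 2)*(d + 3)*(d - 4)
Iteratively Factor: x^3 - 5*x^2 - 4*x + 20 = (x - 2)*(x^2 - 3*x - 10) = (x - 5)*(x - 2)*(x + 2)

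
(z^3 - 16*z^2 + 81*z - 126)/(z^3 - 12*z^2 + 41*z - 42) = (z - 6)/(z - 2)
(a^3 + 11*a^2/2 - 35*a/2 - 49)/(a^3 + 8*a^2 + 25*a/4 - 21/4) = 2*(2*a^2 - 3*a - 14)/(4*a^2 + 4*a - 3)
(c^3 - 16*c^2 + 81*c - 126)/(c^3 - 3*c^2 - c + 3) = (c^2 - 13*c + 42)/(c^2 - 1)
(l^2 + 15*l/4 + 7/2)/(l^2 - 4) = (l + 7/4)/(l - 2)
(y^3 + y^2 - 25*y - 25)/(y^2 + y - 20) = (y^2 - 4*y - 5)/(y - 4)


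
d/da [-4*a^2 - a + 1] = -8*a - 1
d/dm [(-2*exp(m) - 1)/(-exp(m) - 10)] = 19*exp(m)/(exp(m) + 10)^2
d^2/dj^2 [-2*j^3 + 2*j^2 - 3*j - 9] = 4 - 12*j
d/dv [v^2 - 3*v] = 2*v - 3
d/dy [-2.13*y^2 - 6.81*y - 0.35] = -4.26*y - 6.81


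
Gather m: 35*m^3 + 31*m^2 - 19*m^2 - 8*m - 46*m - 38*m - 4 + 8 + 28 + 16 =35*m^3 + 12*m^2 - 92*m + 48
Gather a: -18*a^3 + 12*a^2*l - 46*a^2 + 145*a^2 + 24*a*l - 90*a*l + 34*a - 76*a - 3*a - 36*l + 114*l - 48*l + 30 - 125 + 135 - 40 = -18*a^3 + a^2*(12*l + 99) + a*(-66*l - 45) + 30*l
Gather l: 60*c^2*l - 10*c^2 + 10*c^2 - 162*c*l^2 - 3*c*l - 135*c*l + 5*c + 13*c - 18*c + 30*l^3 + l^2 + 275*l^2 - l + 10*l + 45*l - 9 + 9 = 30*l^3 + l^2*(276 - 162*c) + l*(60*c^2 - 138*c + 54)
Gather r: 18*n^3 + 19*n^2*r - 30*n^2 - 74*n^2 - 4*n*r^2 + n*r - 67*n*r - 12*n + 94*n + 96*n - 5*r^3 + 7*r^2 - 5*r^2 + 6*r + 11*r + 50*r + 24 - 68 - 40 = 18*n^3 - 104*n^2 + 178*n - 5*r^3 + r^2*(2 - 4*n) + r*(19*n^2 - 66*n + 67) - 84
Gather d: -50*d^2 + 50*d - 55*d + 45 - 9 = -50*d^2 - 5*d + 36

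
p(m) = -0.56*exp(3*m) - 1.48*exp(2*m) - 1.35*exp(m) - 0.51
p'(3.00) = -14834.45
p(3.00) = -5162.43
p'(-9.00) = 0.00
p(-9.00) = -0.51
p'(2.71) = -6392.15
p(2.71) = -2256.19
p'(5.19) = -9806813.60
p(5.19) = -3284989.65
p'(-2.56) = -0.12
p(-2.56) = -0.62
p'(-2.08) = -0.22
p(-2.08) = -0.70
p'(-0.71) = -1.58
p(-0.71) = -1.60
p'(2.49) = -3394.63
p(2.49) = -1214.67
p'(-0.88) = -1.19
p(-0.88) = -1.36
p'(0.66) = -25.86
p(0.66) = -12.72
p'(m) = -1.68*exp(3*m) - 2.96*exp(2*m) - 1.35*exp(m)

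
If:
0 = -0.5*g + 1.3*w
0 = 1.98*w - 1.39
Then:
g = 1.83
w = 0.70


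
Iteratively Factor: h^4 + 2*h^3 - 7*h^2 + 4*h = (h - 1)*(h^3 + 3*h^2 - 4*h) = (h - 1)^2*(h^2 + 4*h) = h*(h - 1)^2*(h + 4)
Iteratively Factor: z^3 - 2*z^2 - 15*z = (z - 5)*(z^2 + 3*z) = z*(z - 5)*(z + 3)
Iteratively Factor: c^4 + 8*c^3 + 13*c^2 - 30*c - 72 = (c + 4)*(c^3 + 4*c^2 - 3*c - 18) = (c - 2)*(c + 4)*(c^2 + 6*c + 9) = (c - 2)*(c + 3)*(c + 4)*(c + 3)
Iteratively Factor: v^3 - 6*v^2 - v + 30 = (v + 2)*(v^2 - 8*v + 15) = (v - 5)*(v + 2)*(v - 3)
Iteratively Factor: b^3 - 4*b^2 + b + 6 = (b + 1)*(b^2 - 5*b + 6) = (b - 3)*(b + 1)*(b - 2)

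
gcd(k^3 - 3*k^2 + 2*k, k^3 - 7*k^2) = k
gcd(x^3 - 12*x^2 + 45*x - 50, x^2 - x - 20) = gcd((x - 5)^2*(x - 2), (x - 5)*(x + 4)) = x - 5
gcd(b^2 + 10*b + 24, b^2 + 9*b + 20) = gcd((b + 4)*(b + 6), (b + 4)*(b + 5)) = b + 4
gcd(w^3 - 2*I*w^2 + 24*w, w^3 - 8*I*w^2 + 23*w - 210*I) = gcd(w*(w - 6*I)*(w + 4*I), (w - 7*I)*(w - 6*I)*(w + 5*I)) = w - 6*I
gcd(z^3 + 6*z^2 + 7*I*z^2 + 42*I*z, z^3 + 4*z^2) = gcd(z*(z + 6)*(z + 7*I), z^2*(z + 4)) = z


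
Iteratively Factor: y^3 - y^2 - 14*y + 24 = (y - 3)*(y^2 + 2*y - 8) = (y - 3)*(y - 2)*(y + 4)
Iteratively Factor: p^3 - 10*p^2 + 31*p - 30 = (p - 5)*(p^2 - 5*p + 6) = (p - 5)*(p - 2)*(p - 3)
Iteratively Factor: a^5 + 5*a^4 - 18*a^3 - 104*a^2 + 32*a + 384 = (a + 3)*(a^4 + 2*a^3 - 24*a^2 - 32*a + 128) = (a + 3)*(a + 4)*(a^3 - 2*a^2 - 16*a + 32) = (a + 3)*(a + 4)^2*(a^2 - 6*a + 8) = (a - 2)*(a + 3)*(a + 4)^2*(a - 4)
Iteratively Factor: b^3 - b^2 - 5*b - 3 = (b - 3)*(b^2 + 2*b + 1) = (b - 3)*(b + 1)*(b + 1)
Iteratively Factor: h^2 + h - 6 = (h + 3)*(h - 2)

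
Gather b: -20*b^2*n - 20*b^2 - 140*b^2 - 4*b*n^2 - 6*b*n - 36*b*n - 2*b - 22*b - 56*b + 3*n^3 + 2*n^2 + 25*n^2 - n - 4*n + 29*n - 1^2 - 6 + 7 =b^2*(-20*n - 160) + b*(-4*n^2 - 42*n - 80) + 3*n^3 + 27*n^2 + 24*n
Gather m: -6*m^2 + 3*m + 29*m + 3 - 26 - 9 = -6*m^2 + 32*m - 32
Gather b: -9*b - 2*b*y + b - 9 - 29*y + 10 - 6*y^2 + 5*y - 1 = b*(-2*y - 8) - 6*y^2 - 24*y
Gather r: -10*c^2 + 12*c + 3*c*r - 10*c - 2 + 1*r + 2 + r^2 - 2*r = -10*c^2 + 2*c + r^2 + r*(3*c - 1)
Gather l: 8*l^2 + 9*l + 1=8*l^2 + 9*l + 1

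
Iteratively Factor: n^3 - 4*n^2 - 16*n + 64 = (n - 4)*(n^2 - 16) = (n - 4)^2*(n + 4)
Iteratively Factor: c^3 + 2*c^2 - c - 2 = (c - 1)*(c^2 + 3*c + 2) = (c - 1)*(c + 2)*(c + 1)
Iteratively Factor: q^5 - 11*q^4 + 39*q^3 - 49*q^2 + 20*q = (q - 5)*(q^4 - 6*q^3 + 9*q^2 - 4*q) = (q - 5)*(q - 1)*(q^3 - 5*q^2 + 4*q) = q*(q - 5)*(q - 1)*(q^2 - 5*q + 4) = q*(q - 5)*(q - 4)*(q - 1)*(q - 1)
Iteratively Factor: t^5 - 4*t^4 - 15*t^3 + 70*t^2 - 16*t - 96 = (t - 3)*(t^4 - t^3 - 18*t^2 + 16*t + 32) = (t - 3)*(t + 1)*(t^3 - 2*t^2 - 16*t + 32) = (t - 3)*(t + 1)*(t + 4)*(t^2 - 6*t + 8) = (t - 3)*(t - 2)*(t + 1)*(t + 4)*(t - 4)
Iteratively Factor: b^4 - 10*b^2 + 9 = (b - 1)*(b^3 + b^2 - 9*b - 9) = (b - 3)*(b - 1)*(b^2 + 4*b + 3) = (b - 3)*(b - 1)*(b + 3)*(b + 1)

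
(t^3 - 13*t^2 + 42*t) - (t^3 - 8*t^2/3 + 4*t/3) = -31*t^2/3 + 122*t/3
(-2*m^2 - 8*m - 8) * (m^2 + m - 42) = -2*m^4 - 10*m^3 + 68*m^2 + 328*m + 336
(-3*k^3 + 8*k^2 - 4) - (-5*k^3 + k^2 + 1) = 2*k^3 + 7*k^2 - 5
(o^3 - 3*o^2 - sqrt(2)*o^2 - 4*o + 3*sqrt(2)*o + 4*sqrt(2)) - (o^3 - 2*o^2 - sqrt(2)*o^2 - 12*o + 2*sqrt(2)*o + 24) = -o^2 + sqrt(2)*o + 8*o - 24 + 4*sqrt(2)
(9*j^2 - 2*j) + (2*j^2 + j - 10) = 11*j^2 - j - 10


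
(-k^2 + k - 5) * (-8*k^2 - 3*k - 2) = 8*k^4 - 5*k^3 + 39*k^2 + 13*k + 10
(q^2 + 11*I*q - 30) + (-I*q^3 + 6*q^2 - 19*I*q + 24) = -I*q^3 + 7*q^2 - 8*I*q - 6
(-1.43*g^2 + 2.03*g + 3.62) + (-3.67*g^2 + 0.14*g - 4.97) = -5.1*g^2 + 2.17*g - 1.35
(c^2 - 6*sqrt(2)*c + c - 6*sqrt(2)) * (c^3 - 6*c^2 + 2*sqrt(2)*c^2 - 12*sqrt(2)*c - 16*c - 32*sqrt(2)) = c^5 - 4*sqrt(2)*c^4 - 5*c^4 - 46*c^3 + 20*sqrt(2)*c^3 + 104*c^2 + 88*sqrt(2)*c^2 + 64*sqrt(2)*c + 528*c + 384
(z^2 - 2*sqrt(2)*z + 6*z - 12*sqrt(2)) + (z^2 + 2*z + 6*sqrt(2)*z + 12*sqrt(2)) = 2*z^2 + 4*sqrt(2)*z + 8*z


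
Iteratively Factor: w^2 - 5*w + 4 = (w - 4)*(w - 1)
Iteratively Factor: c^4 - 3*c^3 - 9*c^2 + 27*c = (c + 3)*(c^3 - 6*c^2 + 9*c) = (c - 3)*(c + 3)*(c^2 - 3*c) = c*(c - 3)*(c + 3)*(c - 3)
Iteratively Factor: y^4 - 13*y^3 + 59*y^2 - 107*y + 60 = (y - 1)*(y^3 - 12*y^2 + 47*y - 60) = (y - 3)*(y - 1)*(y^2 - 9*y + 20) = (y - 4)*(y - 3)*(y - 1)*(y - 5)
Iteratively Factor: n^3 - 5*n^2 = (n)*(n^2 - 5*n) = n*(n - 5)*(n)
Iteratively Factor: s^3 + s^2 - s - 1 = (s + 1)*(s^2 - 1) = (s - 1)*(s + 1)*(s + 1)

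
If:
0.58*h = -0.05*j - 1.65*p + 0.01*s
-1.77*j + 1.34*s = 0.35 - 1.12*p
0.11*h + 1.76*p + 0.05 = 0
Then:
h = 0.121417384468444 - 0.0586507647351867*s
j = 0.759381668661844*s - 0.220518304367781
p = 0.00366567279594917*s - 0.0359976774383686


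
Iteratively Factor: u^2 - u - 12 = (u - 4)*(u + 3)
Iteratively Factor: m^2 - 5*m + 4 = (m - 4)*(m - 1)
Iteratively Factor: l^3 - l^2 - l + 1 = (l + 1)*(l^2 - 2*l + 1) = (l - 1)*(l + 1)*(l - 1)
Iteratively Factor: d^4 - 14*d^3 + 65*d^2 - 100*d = (d - 4)*(d^3 - 10*d^2 + 25*d) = (d - 5)*(d - 4)*(d^2 - 5*d) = (d - 5)^2*(d - 4)*(d)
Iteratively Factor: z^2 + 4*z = (z + 4)*(z)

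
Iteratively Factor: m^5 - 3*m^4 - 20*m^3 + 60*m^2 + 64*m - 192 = (m + 2)*(m^4 - 5*m^3 - 10*m^2 + 80*m - 96) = (m + 2)*(m + 4)*(m^3 - 9*m^2 + 26*m - 24) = (m - 2)*(m + 2)*(m + 4)*(m^2 - 7*m + 12) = (m - 3)*(m - 2)*(m + 2)*(m + 4)*(m - 4)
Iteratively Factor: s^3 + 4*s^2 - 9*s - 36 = (s + 4)*(s^2 - 9) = (s + 3)*(s + 4)*(s - 3)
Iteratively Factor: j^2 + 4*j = (j + 4)*(j)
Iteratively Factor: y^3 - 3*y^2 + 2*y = (y)*(y^2 - 3*y + 2) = y*(y - 2)*(y - 1)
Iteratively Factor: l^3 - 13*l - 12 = (l - 4)*(l^2 + 4*l + 3) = (l - 4)*(l + 3)*(l + 1)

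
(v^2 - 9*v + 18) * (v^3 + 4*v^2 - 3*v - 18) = v^5 - 5*v^4 - 21*v^3 + 81*v^2 + 108*v - 324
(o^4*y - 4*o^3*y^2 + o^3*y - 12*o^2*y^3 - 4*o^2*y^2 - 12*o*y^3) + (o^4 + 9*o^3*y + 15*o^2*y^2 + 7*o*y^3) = o^4*y + o^4 - 4*o^3*y^2 + 10*o^3*y - 12*o^2*y^3 + 11*o^2*y^2 - 5*o*y^3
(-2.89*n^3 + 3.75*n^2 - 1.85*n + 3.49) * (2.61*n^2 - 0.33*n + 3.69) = -7.5429*n^5 + 10.7412*n^4 - 16.7301*n^3 + 23.5569*n^2 - 7.9782*n + 12.8781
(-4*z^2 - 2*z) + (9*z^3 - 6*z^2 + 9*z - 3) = 9*z^3 - 10*z^2 + 7*z - 3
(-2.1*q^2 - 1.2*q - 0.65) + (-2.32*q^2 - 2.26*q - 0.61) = -4.42*q^2 - 3.46*q - 1.26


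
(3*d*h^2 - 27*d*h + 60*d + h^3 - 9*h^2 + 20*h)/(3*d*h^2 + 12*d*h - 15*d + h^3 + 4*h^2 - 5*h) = (h^2 - 9*h + 20)/(h^2 + 4*h - 5)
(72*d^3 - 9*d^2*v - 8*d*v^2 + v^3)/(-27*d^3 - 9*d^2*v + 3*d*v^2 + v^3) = (-8*d + v)/(3*d + v)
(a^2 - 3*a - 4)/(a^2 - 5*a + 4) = (a + 1)/(a - 1)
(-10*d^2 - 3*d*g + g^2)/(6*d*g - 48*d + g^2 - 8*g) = (-10*d^2 - 3*d*g + g^2)/(6*d*g - 48*d + g^2 - 8*g)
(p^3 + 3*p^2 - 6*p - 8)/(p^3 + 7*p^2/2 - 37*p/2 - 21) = 2*(p^2 + 2*p - 8)/(2*p^2 + 5*p - 42)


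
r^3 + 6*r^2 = r^2*(r + 6)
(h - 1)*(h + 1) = h^2 - 1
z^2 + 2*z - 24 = (z - 4)*(z + 6)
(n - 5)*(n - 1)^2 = n^3 - 7*n^2 + 11*n - 5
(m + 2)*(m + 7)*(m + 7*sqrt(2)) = m^3 + 9*m^2 + 7*sqrt(2)*m^2 + 14*m + 63*sqrt(2)*m + 98*sqrt(2)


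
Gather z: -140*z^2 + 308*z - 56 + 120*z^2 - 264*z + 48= -20*z^2 + 44*z - 8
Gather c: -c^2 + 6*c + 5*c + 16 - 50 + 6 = -c^2 + 11*c - 28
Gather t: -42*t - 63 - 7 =-42*t - 70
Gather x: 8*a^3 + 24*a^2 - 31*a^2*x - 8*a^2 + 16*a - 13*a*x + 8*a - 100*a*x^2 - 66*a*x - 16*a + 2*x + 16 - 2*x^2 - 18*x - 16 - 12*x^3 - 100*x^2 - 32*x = 8*a^3 + 16*a^2 + 8*a - 12*x^3 + x^2*(-100*a - 102) + x*(-31*a^2 - 79*a - 48)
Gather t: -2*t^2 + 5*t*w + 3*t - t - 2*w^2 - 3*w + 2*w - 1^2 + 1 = -2*t^2 + t*(5*w + 2) - 2*w^2 - w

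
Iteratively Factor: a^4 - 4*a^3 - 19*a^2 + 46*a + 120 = (a + 2)*(a^3 - 6*a^2 - 7*a + 60) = (a - 5)*(a + 2)*(a^2 - a - 12) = (a - 5)*(a - 4)*(a + 2)*(a + 3)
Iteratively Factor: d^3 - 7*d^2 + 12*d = (d)*(d^2 - 7*d + 12) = d*(d - 4)*(d - 3)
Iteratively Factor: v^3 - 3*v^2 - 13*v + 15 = (v - 5)*(v^2 + 2*v - 3) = (v - 5)*(v - 1)*(v + 3)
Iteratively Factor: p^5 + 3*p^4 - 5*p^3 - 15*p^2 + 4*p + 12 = (p - 2)*(p^4 + 5*p^3 + 5*p^2 - 5*p - 6) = (p - 2)*(p + 3)*(p^3 + 2*p^2 - p - 2) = (p - 2)*(p + 1)*(p + 3)*(p^2 + p - 2) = (p - 2)*(p - 1)*(p + 1)*(p + 3)*(p + 2)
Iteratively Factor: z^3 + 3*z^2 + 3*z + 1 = (z + 1)*(z^2 + 2*z + 1) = (z + 1)^2*(z + 1)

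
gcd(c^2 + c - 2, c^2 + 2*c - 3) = c - 1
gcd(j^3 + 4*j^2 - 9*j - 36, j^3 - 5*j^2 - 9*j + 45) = j^2 - 9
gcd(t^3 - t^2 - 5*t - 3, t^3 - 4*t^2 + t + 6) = t^2 - 2*t - 3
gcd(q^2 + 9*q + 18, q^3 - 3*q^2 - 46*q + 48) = q + 6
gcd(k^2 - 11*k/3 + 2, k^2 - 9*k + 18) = k - 3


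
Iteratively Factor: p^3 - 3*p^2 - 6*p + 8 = (p - 1)*(p^2 - 2*p - 8) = (p - 4)*(p - 1)*(p + 2)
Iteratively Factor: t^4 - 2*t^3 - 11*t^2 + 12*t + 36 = (t + 2)*(t^3 - 4*t^2 - 3*t + 18) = (t - 3)*(t + 2)*(t^2 - t - 6) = (t - 3)^2*(t + 2)*(t + 2)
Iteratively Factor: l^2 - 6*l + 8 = (l - 4)*(l - 2)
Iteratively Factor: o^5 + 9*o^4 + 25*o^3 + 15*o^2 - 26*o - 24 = (o + 2)*(o^4 + 7*o^3 + 11*o^2 - 7*o - 12) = (o + 2)*(o + 4)*(o^3 + 3*o^2 - o - 3) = (o + 2)*(o + 3)*(o + 4)*(o^2 - 1) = (o + 1)*(o + 2)*(o + 3)*(o + 4)*(o - 1)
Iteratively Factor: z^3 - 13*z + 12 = (z - 3)*(z^2 + 3*z - 4) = (z - 3)*(z - 1)*(z + 4)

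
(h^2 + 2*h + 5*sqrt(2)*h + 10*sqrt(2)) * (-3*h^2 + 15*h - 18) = -3*h^4 - 15*sqrt(2)*h^3 + 9*h^3 + 12*h^2 + 45*sqrt(2)*h^2 - 36*h + 60*sqrt(2)*h - 180*sqrt(2)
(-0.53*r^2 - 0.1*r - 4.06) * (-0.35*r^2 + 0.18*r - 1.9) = 0.1855*r^4 - 0.0604*r^3 + 2.41*r^2 - 0.5408*r + 7.714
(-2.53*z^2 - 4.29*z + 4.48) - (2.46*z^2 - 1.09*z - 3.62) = -4.99*z^2 - 3.2*z + 8.1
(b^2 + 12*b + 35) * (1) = b^2 + 12*b + 35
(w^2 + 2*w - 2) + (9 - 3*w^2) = -2*w^2 + 2*w + 7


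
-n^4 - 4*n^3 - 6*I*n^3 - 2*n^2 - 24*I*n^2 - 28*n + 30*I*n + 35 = (n + 5)*(n + 7*I)*(I*n + 1)*(I*n - I)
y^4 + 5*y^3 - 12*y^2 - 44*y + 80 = (y - 2)^2*(y + 4)*(y + 5)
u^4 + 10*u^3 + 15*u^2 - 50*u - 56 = (u - 2)*(u + 1)*(u + 4)*(u + 7)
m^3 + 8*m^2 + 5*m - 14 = (m - 1)*(m + 2)*(m + 7)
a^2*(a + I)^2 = a^4 + 2*I*a^3 - a^2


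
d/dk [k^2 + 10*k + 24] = 2*k + 10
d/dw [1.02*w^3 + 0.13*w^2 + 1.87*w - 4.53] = 3.06*w^2 + 0.26*w + 1.87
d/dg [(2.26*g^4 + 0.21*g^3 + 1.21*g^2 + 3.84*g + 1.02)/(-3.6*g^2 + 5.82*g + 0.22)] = (-16.272*g^5 + 38.7036*g^4 + 4.4332*g^3 + 21.0048*g^2 + 7.8764*g - 5.0916)/(12.96*g^4 - 41.904*g^3 + 32.2884*g^2 + 2.5608*g + 0.0484)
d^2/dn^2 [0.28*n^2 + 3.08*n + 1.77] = 0.560000000000000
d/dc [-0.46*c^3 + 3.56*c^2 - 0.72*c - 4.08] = -1.38*c^2 + 7.12*c - 0.72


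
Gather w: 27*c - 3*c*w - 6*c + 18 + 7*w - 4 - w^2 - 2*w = 21*c - w^2 + w*(5 - 3*c) + 14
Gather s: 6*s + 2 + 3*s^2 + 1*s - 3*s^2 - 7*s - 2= 0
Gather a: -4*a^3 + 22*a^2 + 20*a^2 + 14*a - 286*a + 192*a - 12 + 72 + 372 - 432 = -4*a^3 + 42*a^2 - 80*a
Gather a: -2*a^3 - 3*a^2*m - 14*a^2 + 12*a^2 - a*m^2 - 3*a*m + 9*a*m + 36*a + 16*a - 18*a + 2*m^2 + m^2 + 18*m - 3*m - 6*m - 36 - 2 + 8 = -2*a^3 + a^2*(-3*m - 2) + a*(-m^2 + 6*m + 34) + 3*m^2 + 9*m - 30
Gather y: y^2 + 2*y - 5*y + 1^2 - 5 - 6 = y^2 - 3*y - 10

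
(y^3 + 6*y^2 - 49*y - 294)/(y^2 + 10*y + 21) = (y^2 - y - 42)/(y + 3)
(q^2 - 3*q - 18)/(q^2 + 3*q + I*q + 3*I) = (q - 6)/(q + I)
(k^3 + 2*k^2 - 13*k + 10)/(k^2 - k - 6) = (-k^3 - 2*k^2 + 13*k - 10)/(-k^2 + k + 6)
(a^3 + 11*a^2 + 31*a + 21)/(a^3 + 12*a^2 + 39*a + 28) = (a + 3)/(a + 4)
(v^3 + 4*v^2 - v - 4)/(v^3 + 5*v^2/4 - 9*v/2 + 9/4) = 4*(v^2 + 5*v + 4)/(4*v^2 + 9*v - 9)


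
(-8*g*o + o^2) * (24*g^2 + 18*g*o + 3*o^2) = -192*g^3*o - 120*g^2*o^2 - 6*g*o^3 + 3*o^4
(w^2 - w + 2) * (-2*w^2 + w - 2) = -2*w^4 + 3*w^3 - 7*w^2 + 4*w - 4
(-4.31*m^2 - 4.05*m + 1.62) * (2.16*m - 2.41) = -9.3096*m^3 + 1.6391*m^2 + 13.2597*m - 3.9042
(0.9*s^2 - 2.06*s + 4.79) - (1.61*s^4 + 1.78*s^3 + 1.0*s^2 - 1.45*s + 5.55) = -1.61*s^4 - 1.78*s^3 - 0.1*s^2 - 0.61*s - 0.76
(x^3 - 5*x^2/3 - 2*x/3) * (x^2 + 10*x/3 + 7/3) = x^5 + 5*x^4/3 - 35*x^3/9 - 55*x^2/9 - 14*x/9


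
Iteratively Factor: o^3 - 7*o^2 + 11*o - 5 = (o - 1)*(o^2 - 6*o + 5) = (o - 1)^2*(o - 5)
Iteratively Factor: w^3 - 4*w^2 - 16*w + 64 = (w - 4)*(w^2 - 16) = (w - 4)*(w + 4)*(w - 4)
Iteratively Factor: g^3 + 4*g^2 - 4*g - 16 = (g + 4)*(g^2 - 4) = (g + 2)*(g + 4)*(g - 2)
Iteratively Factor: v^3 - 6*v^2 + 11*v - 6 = (v - 2)*(v^2 - 4*v + 3) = (v - 2)*(v - 1)*(v - 3)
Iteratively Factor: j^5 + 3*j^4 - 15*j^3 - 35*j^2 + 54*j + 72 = (j + 4)*(j^4 - j^3 - 11*j^2 + 9*j + 18) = (j - 3)*(j + 4)*(j^3 + 2*j^2 - 5*j - 6) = (j - 3)*(j + 3)*(j + 4)*(j^2 - j - 2) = (j - 3)*(j - 2)*(j + 3)*(j + 4)*(j + 1)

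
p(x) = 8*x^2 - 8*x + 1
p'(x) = 16*x - 8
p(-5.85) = 321.58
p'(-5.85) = -101.60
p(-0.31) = 4.25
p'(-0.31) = -12.96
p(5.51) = 199.80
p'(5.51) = 80.16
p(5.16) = 172.72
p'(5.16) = 74.56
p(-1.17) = 21.31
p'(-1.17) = -26.72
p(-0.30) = 4.12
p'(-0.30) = -12.80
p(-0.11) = 1.98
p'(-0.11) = -9.76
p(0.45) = -0.98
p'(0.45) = -0.80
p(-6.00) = 337.00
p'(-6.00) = -104.00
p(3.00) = 49.00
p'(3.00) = 40.00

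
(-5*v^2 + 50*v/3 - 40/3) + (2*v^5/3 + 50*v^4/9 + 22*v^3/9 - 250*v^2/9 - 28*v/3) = 2*v^5/3 + 50*v^4/9 + 22*v^3/9 - 295*v^2/9 + 22*v/3 - 40/3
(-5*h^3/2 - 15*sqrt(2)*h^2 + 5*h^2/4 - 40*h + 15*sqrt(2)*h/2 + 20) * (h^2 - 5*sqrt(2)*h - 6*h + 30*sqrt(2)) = -5*h^5/2 - 5*sqrt(2)*h^4/2 + 65*h^4/4 + 65*sqrt(2)*h^3/4 + 205*h^3/2 - 715*h^2 + 385*sqrt(2)*h^2/2 - 1300*sqrt(2)*h + 330*h + 600*sqrt(2)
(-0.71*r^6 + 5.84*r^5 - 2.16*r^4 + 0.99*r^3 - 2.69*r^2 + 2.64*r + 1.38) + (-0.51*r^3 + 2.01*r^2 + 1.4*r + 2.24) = -0.71*r^6 + 5.84*r^5 - 2.16*r^4 + 0.48*r^3 - 0.68*r^2 + 4.04*r + 3.62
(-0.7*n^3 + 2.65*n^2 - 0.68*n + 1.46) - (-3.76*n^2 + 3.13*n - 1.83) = -0.7*n^3 + 6.41*n^2 - 3.81*n + 3.29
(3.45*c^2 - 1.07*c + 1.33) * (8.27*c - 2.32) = 28.5315*c^3 - 16.8529*c^2 + 13.4815*c - 3.0856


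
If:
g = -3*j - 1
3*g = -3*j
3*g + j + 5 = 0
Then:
No Solution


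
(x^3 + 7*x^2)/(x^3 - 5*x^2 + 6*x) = x*(x + 7)/(x^2 - 5*x + 6)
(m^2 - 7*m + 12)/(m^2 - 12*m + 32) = (m - 3)/(m - 8)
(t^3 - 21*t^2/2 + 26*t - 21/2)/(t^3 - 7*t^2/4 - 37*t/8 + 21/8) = 4*(t - 7)/(4*t + 7)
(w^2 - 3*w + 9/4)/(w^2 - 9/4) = (2*w - 3)/(2*w + 3)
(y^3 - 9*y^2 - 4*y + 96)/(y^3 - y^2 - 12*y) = (y - 8)/y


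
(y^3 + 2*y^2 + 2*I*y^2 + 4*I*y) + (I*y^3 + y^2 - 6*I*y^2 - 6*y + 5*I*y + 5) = y^3 + I*y^3 + 3*y^2 - 4*I*y^2 - 6*y + 9*I*y + 5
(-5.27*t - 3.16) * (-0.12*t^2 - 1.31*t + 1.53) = 0.6324*t^3 + 7.2829*t^2 - 3.9235*t - 4.8348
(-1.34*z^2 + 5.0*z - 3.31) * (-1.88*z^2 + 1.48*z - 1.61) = 2.5192*z^4 - 11.3832*z^3 + 15.7802*z^2 - 12.9488*z + 5.3291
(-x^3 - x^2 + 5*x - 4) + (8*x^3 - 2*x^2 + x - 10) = 7*x^3 - 3*x^2 + 6*x - 14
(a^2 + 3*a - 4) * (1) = a^2 + 3*a - 4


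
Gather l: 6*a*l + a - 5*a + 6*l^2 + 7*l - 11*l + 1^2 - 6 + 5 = -4*a + 6*l^2 + l*(6*a - 4)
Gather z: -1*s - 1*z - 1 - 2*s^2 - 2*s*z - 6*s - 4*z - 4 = -2*s^2 - 7*s + z*(-2*s - 5) - 5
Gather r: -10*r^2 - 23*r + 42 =-10*r^2 - 23*r + 42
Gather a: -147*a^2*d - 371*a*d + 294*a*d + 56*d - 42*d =-147*a^2*d - 77*a*d + 14*d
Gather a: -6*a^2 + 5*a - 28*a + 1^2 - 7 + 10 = -6*a^2 - 23*a + 4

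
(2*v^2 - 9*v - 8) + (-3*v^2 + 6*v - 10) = -v^2 - 3*v - 18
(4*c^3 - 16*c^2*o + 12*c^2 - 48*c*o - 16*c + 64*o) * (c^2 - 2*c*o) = 4*c^5 - 24*c^4*o + 12*c^4 + 32*c^3*o^2 - 72*c^3*o - 16*c^3 + 96*c^2*o^2 + 96*c^2*o - 128*c*o^2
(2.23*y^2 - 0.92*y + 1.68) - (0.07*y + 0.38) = 2.23*y^2 - 0.99*y + 1.3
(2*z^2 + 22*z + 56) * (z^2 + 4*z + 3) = 2*z^4 + 30*z^3 + 150*z^2 + 290*z + 168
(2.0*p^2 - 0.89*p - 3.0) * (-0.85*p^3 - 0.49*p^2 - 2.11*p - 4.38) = -1.7*p^5 - 0.2235*p^4 - 1.2339*p^3 - 5.4121*p^2 + 10.2282*p + 13.14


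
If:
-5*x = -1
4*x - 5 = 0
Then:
No Solution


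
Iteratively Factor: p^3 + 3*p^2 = (p)*(p^2 + 3*p) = p^2*(p + 3)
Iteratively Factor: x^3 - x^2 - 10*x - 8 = (x - 4)*(x^2 + 3*x + 2) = (x - 4)*(x + 1)*(x + 2)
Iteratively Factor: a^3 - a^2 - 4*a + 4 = (a - 1)*(a^2 - 4) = (a - 2)*(a - 1)*(a + 2)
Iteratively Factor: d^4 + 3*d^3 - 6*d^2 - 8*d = (d - 2)*(d^3 + 5*d^2 + 4*d) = (d - 2)*(d + 1)*(d^2 + 4*d) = d*(d - 2)*(d + 1)*(d + 4)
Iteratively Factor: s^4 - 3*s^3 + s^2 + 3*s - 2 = (s - 1)*(s^3 - 2*s^2 - s + 2) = (s - 1)^2*(s^2 - s - 2) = (s - 2)*(s - 1)^2*(s + 1)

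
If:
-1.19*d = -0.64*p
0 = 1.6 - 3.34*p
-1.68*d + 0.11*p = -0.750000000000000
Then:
No Solution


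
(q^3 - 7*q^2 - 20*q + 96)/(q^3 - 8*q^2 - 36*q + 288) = (q^2 + q - 12)/(q^2 - 36)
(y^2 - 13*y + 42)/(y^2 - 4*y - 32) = (-y^2 + 13*y - 42)/(-y^2 + 4*y + 32)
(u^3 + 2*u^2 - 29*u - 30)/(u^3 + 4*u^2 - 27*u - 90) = (u + 1)/(u + 3)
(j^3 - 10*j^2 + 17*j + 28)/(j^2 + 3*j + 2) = (j^2 - 11*j + 28)/(j + 2)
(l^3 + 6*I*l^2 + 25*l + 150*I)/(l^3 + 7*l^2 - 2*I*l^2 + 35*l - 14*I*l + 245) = (l^2 + I*l + 30)/(l^2 + 7*l*(1 - I) - 49*I)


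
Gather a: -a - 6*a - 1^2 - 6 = -7*a - 7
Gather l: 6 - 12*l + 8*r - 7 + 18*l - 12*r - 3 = 6*l - 4*r - 4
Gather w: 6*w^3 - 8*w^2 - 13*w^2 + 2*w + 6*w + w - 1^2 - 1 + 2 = 6*w^3 - 21*w^2 + 9*w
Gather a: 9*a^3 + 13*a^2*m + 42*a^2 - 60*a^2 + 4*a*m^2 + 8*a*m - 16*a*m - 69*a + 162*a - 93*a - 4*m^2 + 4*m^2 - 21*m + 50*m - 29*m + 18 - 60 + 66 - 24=9*a^3 + a^2*(13*m - 18) + a*(4*m^2 - 8*m)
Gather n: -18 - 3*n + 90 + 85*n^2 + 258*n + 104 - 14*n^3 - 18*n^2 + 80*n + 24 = -14*n^3 + 67*n^2 + 335*n + 200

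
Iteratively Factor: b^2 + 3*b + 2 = (b + 1)*(b + 2)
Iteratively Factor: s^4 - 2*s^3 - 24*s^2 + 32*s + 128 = (s - 4)*(s^3 + 2*s^2 - 16*s - 32) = (s - 4)*(s + 4)*(s^2 - 2*s - 8) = (s - 4)^2*(s + 4)*(s + 2)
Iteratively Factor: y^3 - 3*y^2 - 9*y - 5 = (y + 1)*(y^2 - 4*y - 5) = (y + 1)^2*(y - 5)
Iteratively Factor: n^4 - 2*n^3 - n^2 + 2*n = (n + 1)*(n^3 - 3*n^2 + 2*n) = (n - 2)*(n + 1)*(n^2 - n) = (n - 2)*(n - 1)*(n + 1)*(n)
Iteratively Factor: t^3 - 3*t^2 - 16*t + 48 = (t + 4)*(t^2 - 7*t + 12) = (t - 4)*(t + 4)*(t - 3)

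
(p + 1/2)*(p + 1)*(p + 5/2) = p^3 + 4*p^2 + 17*p/4 + 5/4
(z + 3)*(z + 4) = z^2 + 7*z + 12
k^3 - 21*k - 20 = (k - 5)*(k + 1)*(k + 4)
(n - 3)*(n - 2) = n^2 - 5*n + 6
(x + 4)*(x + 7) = x^2 + 11*x + 28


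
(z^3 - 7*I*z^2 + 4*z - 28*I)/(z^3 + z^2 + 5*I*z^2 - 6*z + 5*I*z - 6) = (z^2 - 9*I*z - 14)/(z^2 + z*(1 + 3*I) + 3*I)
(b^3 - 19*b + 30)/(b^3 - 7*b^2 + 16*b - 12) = (b + 5)/(b - 2)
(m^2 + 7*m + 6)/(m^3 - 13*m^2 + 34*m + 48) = (m + 6)/(m^2 - 14*m + 48)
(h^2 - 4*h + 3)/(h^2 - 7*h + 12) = (h - 1)/(h - 4)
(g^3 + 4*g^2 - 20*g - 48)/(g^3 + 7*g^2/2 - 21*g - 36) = 2*(g + 2)/(2*g + 3)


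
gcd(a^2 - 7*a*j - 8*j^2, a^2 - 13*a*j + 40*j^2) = a - 8*j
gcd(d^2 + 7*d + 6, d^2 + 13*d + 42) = d + 6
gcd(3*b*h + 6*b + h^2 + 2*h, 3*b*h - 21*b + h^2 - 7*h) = 3*b + h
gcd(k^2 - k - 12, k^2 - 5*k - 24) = k + 3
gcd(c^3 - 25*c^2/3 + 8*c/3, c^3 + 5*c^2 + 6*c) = c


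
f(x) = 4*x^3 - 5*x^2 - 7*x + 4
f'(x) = 12*x^2 - 10*x - 7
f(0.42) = 0.47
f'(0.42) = -9.08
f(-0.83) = 4.08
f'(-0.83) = 9.57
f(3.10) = 53.41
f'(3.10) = 77.32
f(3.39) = 78.64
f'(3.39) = 97.01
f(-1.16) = -0.85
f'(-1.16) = 20.75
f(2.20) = 6.99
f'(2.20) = 29.08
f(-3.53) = -209.54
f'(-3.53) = 177.83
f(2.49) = 17.32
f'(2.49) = 42.50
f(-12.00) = -7544.00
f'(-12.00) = 1841.00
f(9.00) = 2452.00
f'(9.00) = 875.00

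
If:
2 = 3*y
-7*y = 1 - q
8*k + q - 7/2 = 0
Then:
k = -13/48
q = 17/3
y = 2/3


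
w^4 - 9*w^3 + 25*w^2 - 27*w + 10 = (w - 5)*(w - 2)*(w - 1)^2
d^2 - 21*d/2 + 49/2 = (d - 7)*(d - 7/2)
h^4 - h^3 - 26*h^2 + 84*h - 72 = (h - 3)*(h - 2)^2*(h + 6)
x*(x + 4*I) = x^2 + 4*I*x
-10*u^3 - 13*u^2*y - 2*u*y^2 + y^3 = (-5*u + y)*(u + y)*(2*u + y)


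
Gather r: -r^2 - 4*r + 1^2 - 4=-r^2 - 4*r - 3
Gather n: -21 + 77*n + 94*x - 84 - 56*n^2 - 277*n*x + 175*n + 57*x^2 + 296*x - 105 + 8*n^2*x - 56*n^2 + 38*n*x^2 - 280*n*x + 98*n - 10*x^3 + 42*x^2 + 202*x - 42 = n^2*(8*x - 112) + n*(38*x^2 - 557*x + 350) - 10*x^3 + 99*x^2 + 592*x - 252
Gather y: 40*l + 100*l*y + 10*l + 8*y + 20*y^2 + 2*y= 50*l + 20*y^2 + y*(100*l + 10)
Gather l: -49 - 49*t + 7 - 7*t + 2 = -56*t - 40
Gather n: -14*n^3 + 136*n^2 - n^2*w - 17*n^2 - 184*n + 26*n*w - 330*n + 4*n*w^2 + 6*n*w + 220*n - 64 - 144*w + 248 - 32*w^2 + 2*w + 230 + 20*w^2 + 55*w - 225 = -14*n^3 + n^2*(119 - w) + n*(4*w^2 + 32*w - 294) - 12*w^2 - 87*w + 189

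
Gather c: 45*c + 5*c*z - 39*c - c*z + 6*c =c*(4*z + 12)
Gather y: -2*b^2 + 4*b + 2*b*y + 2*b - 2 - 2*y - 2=-2*b^2 + 6*b + y*(2*b - 2) - 4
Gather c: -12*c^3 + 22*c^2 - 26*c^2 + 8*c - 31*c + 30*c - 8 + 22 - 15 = -12*c^3 - 4*c^2 + 7*c - 1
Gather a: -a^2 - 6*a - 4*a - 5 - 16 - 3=-a^2 - 10*a - 24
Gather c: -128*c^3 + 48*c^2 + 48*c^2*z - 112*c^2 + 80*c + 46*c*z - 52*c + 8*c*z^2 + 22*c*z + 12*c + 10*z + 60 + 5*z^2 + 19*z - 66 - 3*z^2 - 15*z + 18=-128*c^3 + c^2*(48*z - 64) + c*(8*z^2 + 68*z + 40) + 2*z^2 + 14*z + 12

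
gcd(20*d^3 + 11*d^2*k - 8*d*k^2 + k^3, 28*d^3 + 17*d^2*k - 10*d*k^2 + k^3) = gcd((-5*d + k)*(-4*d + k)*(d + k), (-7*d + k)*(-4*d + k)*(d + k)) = 4*d^2 + 3*d*k - k^2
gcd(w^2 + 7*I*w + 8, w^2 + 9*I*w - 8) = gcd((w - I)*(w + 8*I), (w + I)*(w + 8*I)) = w + 8*I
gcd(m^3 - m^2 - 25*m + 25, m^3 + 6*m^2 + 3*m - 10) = m^2 + 4*m - 5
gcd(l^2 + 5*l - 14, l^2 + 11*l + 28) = l + 7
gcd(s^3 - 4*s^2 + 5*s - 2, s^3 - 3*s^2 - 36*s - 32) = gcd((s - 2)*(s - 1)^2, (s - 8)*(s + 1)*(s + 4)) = 1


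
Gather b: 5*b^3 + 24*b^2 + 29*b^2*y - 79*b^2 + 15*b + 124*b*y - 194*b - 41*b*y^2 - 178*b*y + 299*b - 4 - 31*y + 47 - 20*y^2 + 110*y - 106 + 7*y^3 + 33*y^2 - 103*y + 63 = 5*b^3 + b^2*(29*y - 55) + b*(-41*y^2 - 54*y + 120) + 7*y^3 + 13*y^2 - 24*y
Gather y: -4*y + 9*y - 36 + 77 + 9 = 5*y + 50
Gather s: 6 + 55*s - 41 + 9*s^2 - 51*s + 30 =9*s^2 + 4*s - 5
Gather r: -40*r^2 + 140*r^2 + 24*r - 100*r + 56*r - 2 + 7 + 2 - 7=100*r^2 - 20*r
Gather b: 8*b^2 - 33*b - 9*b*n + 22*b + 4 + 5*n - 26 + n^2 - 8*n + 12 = 8*b^2 + b*(-9*n - 11) + n^2 - 3*n - 10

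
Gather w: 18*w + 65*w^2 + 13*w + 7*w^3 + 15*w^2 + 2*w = 7*w^3 + 80*w^2 + 33*w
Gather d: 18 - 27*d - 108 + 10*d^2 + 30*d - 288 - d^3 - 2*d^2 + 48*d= -d^3 + 8*d^2 + 51*d - 378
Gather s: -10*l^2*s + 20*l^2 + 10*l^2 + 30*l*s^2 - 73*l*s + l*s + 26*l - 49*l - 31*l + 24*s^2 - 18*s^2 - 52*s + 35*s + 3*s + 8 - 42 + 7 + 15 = 30*l^2 - 54*l + s^2*(30*l + 6) + s*(-10*l^2 - 72*l - 14) - 12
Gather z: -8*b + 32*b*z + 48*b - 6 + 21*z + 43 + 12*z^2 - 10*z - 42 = 40*b + 12*z^2 + z*(32*b + 11) - 5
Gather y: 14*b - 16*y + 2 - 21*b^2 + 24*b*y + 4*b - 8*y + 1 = -21*b^2 + 18*b + y*(24*b - 24) + 3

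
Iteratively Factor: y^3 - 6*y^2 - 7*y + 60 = (y - 5)*(y^2 - y - 12) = (y - 5)*(y + 3)*(y - 4)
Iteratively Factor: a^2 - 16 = (a - 4)*(a + 4)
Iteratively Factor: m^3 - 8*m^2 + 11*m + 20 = (m - 4)*(m^2 - 4*m - 5) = (m - 5)*(m - 4)*(m + 1)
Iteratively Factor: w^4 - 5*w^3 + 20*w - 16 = (w - 2)*(w^3 - 3*w^2 - 6*w + 8) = (w - 2)*(w + 2)*(w^2 - 5*w + 4) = (w - 4)*(w - 2)*(w + 2)*(w - 1)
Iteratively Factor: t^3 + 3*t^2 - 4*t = (t + 4)*(t^2 - t) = t*(t + 4)*(t - 1)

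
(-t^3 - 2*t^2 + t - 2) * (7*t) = -7*t^4 - 14*t^3 + 7*t^2 - 14*t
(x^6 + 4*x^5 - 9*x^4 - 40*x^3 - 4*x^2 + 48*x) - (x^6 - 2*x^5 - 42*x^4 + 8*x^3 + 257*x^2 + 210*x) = 6*x^5 + 33*x^4 - 48*x^3 - 261*x^2 - 162*x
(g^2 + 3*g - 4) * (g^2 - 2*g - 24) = g^4 + g^3 - 34*g^2 - 64*g + 96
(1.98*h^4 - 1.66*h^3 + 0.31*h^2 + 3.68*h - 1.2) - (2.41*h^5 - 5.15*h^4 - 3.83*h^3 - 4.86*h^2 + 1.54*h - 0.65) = -2.41*h^5 + 7.13*h^4 + 2.17*h^3 + 5.17*h^2 + 2.14*h - 0.55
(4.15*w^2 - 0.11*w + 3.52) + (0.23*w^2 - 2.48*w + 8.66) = 4.38*w^2 - 2.59*w + 12.18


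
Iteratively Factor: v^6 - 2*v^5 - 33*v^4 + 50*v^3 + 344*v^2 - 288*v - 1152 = (v - 4)*(v^5 + 2*v^4 - 25*v^3 - 50*v^2 + 144*v + 288) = (v - 4)*(v - 3)*(v^4 + 5*v^3 - 10*v^2 - 80*v - 96) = (v - 4)*(v - 3)*(v + 3)*(v^3 + 2*v^2 - 16*v - 32) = (v - 4)^2*(v - 3)*(v + 3)*(v^2 + 6*v + 8) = (v - 4)^2*(v - 3)*(v + 3)*(v + 4)*(v + 2)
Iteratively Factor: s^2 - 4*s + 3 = (s - 1)*(s - 3)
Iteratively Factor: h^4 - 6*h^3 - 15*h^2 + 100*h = (h - 5)*(h^3 - h^2 - 20*h) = (h - 5)^2*(h^2 + 4*h) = h*(h - 5)^2*(h + 4)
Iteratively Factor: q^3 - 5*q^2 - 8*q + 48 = (q - 4)*(q^2 - q - 12) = (q - 4)^2*(q + 3)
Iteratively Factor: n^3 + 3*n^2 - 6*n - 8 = (n + 1)*(n^2 + 2*n - 8) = (n - 2)*(n + 1)*(n + 4)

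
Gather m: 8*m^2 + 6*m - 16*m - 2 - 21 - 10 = 8*m^2 - 10*m - 33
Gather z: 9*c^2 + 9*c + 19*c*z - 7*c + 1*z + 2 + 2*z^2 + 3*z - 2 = 9*c^2 + 2*c + 2*z^2 + z*(19*c + 4)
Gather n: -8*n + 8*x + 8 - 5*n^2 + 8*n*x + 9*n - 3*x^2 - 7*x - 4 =-5*n^2 + n*(8*x + 1) - 3*x^2 + x + 4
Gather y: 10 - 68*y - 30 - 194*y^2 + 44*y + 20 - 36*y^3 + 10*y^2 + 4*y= -36*y^3 - 184*y^2 - 20*y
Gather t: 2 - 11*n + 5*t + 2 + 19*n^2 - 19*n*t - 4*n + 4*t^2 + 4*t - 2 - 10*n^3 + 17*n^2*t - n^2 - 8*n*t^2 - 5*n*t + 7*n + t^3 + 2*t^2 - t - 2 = -10*n^3 + 18*n^2 - 8*n + t^3 + t^2*(6 - 8*n) + t*(17*n^2 - 24*n + 8)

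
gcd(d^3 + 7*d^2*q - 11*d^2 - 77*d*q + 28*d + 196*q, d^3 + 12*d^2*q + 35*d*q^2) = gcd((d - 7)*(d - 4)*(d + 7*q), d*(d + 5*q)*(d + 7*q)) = d + 7*q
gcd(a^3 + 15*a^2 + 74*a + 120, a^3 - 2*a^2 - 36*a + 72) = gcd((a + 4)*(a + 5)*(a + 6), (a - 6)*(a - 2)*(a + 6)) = a + 6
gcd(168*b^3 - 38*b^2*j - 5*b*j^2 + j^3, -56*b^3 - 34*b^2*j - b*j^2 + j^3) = 7*b - j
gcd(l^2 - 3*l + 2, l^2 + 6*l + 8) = 1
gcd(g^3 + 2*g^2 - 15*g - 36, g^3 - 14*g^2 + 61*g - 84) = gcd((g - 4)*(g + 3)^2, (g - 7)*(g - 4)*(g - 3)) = g - 4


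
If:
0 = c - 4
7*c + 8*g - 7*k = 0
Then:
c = 4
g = 7*k/8 - 7/2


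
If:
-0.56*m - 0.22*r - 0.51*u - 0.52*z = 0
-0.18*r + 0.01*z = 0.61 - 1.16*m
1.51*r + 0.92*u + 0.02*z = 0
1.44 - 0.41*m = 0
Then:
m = 3.51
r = 20.41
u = -33.94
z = 20.88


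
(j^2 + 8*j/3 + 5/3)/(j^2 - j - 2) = (j + 5/3)/(j - 2)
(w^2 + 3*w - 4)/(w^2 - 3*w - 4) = (-w^2 - 3*w + 4)/(-w^2 + 3*w + 4)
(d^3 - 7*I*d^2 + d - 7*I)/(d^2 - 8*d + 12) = (d^3 - 7*I*d^2 + d - 7*I)/(d^2 - 8*d + 12)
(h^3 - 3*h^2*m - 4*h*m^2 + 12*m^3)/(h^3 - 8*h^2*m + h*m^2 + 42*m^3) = (h - 2*m)/(h - 7*m)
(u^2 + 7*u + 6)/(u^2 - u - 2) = (u + 6)/(u - 2)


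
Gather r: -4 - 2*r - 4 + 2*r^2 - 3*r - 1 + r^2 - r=3*r^2 - 6*r - 9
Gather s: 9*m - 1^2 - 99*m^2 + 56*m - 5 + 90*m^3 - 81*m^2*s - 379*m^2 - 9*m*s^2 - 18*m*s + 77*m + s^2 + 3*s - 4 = 90*m^3 - 478*m^2 + 142*m + s^2*(1 - 9*m) + s*(-81*m^2 - 18*m + 3) - 10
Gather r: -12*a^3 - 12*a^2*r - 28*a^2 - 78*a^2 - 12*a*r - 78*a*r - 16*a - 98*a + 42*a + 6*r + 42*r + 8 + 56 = -12*a^3 - 106*a^2 - 72*a + r*(-12*a^2 - 90*a + 48) + 64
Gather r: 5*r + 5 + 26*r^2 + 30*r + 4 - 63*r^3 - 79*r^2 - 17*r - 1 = -63*r^3 - 53*r^2 + 18*r + 8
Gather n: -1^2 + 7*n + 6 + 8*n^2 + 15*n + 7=8*n^2 + 22*n + 12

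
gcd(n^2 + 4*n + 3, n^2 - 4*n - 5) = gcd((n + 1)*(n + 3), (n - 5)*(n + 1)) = n + 1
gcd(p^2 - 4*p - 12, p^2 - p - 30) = p - 6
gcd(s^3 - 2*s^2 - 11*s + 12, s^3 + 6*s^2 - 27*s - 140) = 1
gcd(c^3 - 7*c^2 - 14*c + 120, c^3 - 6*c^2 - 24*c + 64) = c + 4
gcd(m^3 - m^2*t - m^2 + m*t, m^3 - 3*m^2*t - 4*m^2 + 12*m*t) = m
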